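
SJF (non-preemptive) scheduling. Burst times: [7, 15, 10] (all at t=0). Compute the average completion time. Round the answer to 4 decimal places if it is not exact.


SJF order (ascending): [7, 10, 15]
Completion times:
  Job 1: burst=7, C=7
  Job 2: burst=10, C=17
  Job 3: burst=15, C=32
Average completion = 56/3 = 18.6667

18.6667


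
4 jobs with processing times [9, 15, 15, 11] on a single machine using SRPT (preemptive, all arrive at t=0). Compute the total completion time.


Since all jobs arrive at t=0, SRPT equals SPT ordering.
SPT order: [9, 11, 15, 15]
Completion times:
  Job 1: p=9, C=9
  Job 2: p=11, C=20
  Job 3: p=15, C=35
  Job 4: p=15, C=50
Total completion time = 9 + 20 + 35 + 50 = 114

114


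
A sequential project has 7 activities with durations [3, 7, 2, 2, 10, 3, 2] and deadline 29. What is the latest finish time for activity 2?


LF(activity 2) = deadline - sum of successor durations
Successors: activities 3 through 7 with durations [2, 2, 10, 3, 2]
Sum of successor durations = 19
LF = 29 - 19 = 10

10


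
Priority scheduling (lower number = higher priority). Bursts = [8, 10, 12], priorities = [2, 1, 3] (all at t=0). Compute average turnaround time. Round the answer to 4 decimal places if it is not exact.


Sort by priority (ascending = highest first):
Order: [(1, 10), (2, 8), (3, 12)]
Completion times:
  Priority 1, burst=10, C=10
  Priority 2, burst=8, C=18
  Priority 3, burst=12, C=30
Average turnaround = 58/3 = 19.3333

19.3333


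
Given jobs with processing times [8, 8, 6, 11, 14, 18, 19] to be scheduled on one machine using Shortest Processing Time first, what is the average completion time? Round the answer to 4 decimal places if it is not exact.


Sort jobs by processing time (SPT order): [6, 8, 8, 11, 14, 18, 19]
Compute completion times sequentially:
  Job 1: processing = 6, completes at 6
  Job 2: processing = 8, completes at 14
  Job 3: processing = 8, completes at 22
  Job 4: processing = 11, completes at 33
  Job 5: processing = 14, completes at 47
  Job 6: processing = 18, completes at 65
  Job 7: processing = 19, completes at 84
Sum of completion times = 271
Average completion time = 271/7 = 38.7143

38.7143


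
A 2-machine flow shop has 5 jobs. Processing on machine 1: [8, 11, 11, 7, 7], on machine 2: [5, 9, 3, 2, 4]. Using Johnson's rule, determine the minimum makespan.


Apply Johnson's rule:
  Group 1 (a <= b): []
  Group 2 (a > b): [(2, 11, 9), (1, 8, 5), (5, 7, 4), (3, 11, 3), (4, 7, 2)]
Optimal job order: [2, 1, 5, 3, 4]
Schedule:
  Job 2: M1 done at 11, M2 done at 20
  Job 1: M1 done at 19, M2 done at 25
  Job 5: M1 done at 26, M2 done at 30
  Job 3: M1 done at 37, M2 done at 40
  Job 4: M1 done at 44, M2 done at 46
Makespan = 46

46


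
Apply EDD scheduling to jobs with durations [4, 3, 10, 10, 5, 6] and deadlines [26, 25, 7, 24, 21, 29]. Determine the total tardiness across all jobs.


Sort by due date (EDD order): [(10, 7), (5, 21), (10, 24), (3, 25), (4, 26), (6, 29)]
Compute completion times and tardiness:
  Job 1: p=10, d=7, C=10, tardiness=max(0,10-7)=3
  Job 2: p=5, d=21, C=15, tardiness=max(0,15-21)=0
  Job 3: p=10, d=24, C=25, tardiness=max(0,25-24)=1
  Job 4: p=3, d=25, C=28, tardiness=max(0,28-25)=3
  Job 5: p=4, d=26, C=32, tardiness=max(0,32-26)=6
  Job 6: p=6, d=29, C=38, tardiness=max(0,38-29)=9
Total tardiness = 22

22


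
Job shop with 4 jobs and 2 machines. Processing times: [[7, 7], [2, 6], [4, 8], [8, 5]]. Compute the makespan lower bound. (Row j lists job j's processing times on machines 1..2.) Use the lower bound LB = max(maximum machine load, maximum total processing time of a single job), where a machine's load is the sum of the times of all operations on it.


Machine loads:
  Machine 1: 7 + 2 + 4 + 8 = 21
  Machine 2: 7 + 6 + 8 + 5 = 26
Max machine load = 26
Job totals:
  Job 1: 14
  Job 2: 8
  Job 3: 12
  Job 4: 13
Max job total = 14
Lower bound = max(26, 14) = 26

26


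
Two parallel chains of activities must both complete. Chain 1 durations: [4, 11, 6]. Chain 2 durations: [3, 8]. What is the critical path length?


Path A total = 4 + 11 + 6 = 21
Path B total = 3 + 8 = 11
Critical path = longest path = max(21, 11) = 21

21


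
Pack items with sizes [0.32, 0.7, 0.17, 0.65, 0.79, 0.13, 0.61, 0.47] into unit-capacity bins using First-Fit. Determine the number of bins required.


Place items sequentially using First-Fit:
  Item 0.32 -> new Bin 1
  Item 0.7 -> new Bin 2
  Item 0.17 -> Bin 1 (now 0.49)
  Item 0.65 -> new Bin 3
  Item 0.79 -> new Bin 4
  Item 0.13 -> Bin 1 (now 0.62)
  Item 0.61 -> new Bin 5
  Item 0.47 -> new Bin 6
Total bins used = 6

6


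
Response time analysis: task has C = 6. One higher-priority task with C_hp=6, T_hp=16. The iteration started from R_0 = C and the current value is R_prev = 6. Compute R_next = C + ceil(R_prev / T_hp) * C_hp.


R_next = C + ceil(R_prev / T_hp) * C_hp
ceil(6 / 16) = ceil(0.375) = 1
Interference = 1 * 6 = 6
R_next = 6 + 6 = 12

12


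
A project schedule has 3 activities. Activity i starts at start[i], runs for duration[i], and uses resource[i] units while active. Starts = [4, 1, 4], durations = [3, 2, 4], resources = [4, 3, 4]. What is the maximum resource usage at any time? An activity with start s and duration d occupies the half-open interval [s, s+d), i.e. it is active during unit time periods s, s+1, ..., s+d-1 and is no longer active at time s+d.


Each activity i is active on [start_i, start_i + duration_i).
Compute total resource usage per time slot:
  t=0: active resources = [], total = 0
  t=1: active resources = [3], total = 3
  t=2: active resources = [3], total = 3
  t=3: active resources = [], total = 0
  t=4: active resources = [4, 4], total = 8
  t=5: active resources = [4, 4], total = 8
  t=6: active resources = [4, 4], total = 8
  t=7: active resources = [4], total = 4
Peak resource demand = 8

8


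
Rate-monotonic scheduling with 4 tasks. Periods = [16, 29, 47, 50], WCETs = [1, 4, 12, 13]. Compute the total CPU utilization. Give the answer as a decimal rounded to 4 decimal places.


Compute individual utilizations (exact fractions):
  Task 1: C/T = 1/16 (approx. 0.0625)
  Task 2: C/T = 4/29 (approx. 0.1379)
  Task 3: C/T = 12/47 (approx. 0.2553)
  Task 4: C/T = 13/50 (approx. 0.26)
Total utilization U = 1/16 + 4/29 + 12/47 + 13/50 = 390227/545200
Rounded to 4 decimal places: U = 0.7158
RM (Liu & Layland) bound for 4 tasks = 0.756828; compare with U = 390227/545200 (approx. 0.715750)
U <= bound, so schedulable by RM sufficient condition.

0.7158


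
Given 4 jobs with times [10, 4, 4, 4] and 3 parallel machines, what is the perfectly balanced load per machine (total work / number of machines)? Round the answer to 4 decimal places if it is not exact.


Total processing time = 10 + 4 + 4 + 4 = 22
Number of machines = 3
Ideal balanced load = 22 / 3 = 7.3333

7.3333


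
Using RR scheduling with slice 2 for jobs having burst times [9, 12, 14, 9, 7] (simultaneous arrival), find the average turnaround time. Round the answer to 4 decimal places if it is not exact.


Time quantum = 2
Execution trace:
  J1 runs 2 units, time = 2
  J2 runs 2 units, time = 4
  J3 runs 2 units, time = 6
  J4 runs 2 units, time = 8
  J5 runs 2 units, time = 10
  J1 runs 2 units, time = 12
  J2 runs 2 units, time = 14
  J3 runs 2 units, time = 16
  J4 runs 2 units, time = 18
  J5 runs 2 units, time = 20
  J1 runs 2 units, time = 22
  J2 runs 2 units, time = 24
  J3 runs 2 units, time = 26
  J4 runs 2 units, time = 28
  J5 runs 2 units, time = 30
  J1 runs 2 units, time = 32
  J2 runs 2 units, time = 34
  J3 runs 2 units, time = 36
  J4 runs 2 units, time = 38
  J5 runs 1 units, time = 39
  J1 runs 1 units, time = 40
  J2 runs 2 units, time = 42
  J3 runs 2 units, time = 44
  J4 runs 1 units, time = 45
  J2 runs 2 units, time = 47
  J3 runs 2 units, time = 49
  J3 runs 2 units, time = 51
Finish times: [40, 47, 51, 45, 39]
Average turnaround = 222/5 = 44.4

44.4


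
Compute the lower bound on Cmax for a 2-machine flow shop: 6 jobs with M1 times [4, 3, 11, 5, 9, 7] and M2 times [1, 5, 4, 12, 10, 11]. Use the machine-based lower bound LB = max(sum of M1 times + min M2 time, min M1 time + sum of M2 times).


LB1 = sum(M1 times) + min(M2 times) = 39 + 1 = 40
LB2 = min(M1 times) + sum(M2 times) = 3 + 43 = 46
Lower bound = max(LB1, LB2) = max(40, 46) = 46

46


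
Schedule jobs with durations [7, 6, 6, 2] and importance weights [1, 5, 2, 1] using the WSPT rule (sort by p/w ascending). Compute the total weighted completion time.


Compute p/w ratios and sort ascending (WSPT): [(6, 5), (2, 1), (6, 2), (7, 1)]
Compute weighted completion times:
  Job (p=6,w=5): C=6, w*C=5*6=30
  Job (p=2,w=1): C=8, w*C=1*8=8
  Job (p=6,w=2): C=14, w*C=2*14=28
  Job (p=7,w=1): C=21, w*C=1*21=21
Total weighted completion time = 87

87


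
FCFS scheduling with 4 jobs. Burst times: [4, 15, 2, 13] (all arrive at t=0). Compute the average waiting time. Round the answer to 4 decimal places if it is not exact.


FCFS order (as given): [4, 15, 2, 13]
Waiting times:
  Job 1: wait = 0
  Job 2: wait = 4
  Job 3: wait = 19
  Job 4: wait = 21
Sum of waiting times = 44
Average waiting time = 44/4 = 11.0

11.0


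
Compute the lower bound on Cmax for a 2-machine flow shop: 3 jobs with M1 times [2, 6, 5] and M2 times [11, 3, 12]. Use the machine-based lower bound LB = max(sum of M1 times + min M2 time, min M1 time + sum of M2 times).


LB1 = sum(M1 times) + min(M2 times) = 13 + 3 = 16
LB2 = min(M1 times) + sum(M2 times) = 2 + 26 = 28
Lower bound = max(LB1, LB2) = max(16, 28) = 28

28


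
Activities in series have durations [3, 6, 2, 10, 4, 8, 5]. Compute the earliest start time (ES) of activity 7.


Activity 7 starts after activities 1 through 6 complete.
Predecessor durations: [3, 6, 2, 10, 4, 8]
ES = 3 + 6 + 2 + 10 + 4 + 8 = 33

33


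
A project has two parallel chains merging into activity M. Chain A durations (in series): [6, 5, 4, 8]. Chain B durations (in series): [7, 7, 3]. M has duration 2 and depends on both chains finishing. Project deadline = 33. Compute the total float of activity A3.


Forward pass: ES(A3) = sum of predecessors on chain A = 11
EF = ES + duration = 11 + 4 = 15
Backward pass: LF(M) = deadline = 33; LS(M) = 33 - 2 = 31
LF(A3) = LS(M) - sum(successors on chain A) = 31 - 8 = 23
LS = LF - duration = 23 - 4 = 19
Total float = LS - ES = 19 - 11 = 8

8


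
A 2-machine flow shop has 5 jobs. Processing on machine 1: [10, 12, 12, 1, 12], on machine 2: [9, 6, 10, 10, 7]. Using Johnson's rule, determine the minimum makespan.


Apply Johnson's rule:
  Group 1 (a <= b): [(4, 1, 10)]
  Group 2 (a > b): [(3, 12, 10), (1, 10, 9), (5, 12, 7), (2, 12, 6)]
Optimal job order: [4, 3, 1, 5, 2]
Schedule:
  Job 4: M1 done at 1, M2 done at 11
  Job 3: M1 done at 13, M2 done at 23
  Job 1: M1 done at 23, M2 done at 32
  Job 5: M1 done at 35, M2 done at 42
  Job 2: M1 done at 47, M2 done at 53
Makespan = 53

53


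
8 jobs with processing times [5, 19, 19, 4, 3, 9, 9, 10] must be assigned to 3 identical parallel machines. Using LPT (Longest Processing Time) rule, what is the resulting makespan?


Sort jobs in decreasing order (LPT): [19, 19, 10, 9, 9, 5, 4, 3]
Assign each job to the least loaded machine:
  Machine 1: jobs [19, 9], load = 28
  Machine 2: jobs [19, 5], load = 24
  Machine 3: jobs [10, 9, 4, 3], load = 26
Makespan = max load = 28

28


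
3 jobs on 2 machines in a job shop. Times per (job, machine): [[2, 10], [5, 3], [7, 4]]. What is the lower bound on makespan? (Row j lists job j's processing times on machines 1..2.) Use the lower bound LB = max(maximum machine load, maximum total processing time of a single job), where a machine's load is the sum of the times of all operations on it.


Machine loads:
  Machine 1: 2 + 5 + 7 = 14
  Machine 2: 10 + 3 + 4 = 17
Max machine load = 17
Job totals:
  Job 1: 12
  Job 2: 8
  Job 3: 11
Max job total = 12
Lower bound = max(17, 12) = 17

17


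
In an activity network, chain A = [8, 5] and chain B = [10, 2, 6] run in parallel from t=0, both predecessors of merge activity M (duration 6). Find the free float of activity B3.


ES(B3) = sum of predecessors on chain B = 12
EF(B3) = ES + duration = 12 + 6 = 18
Successor of B3 is M. ES(M) = max(sum(A), sum(B)) = max(13, 18) = 18
Free float = ES(successor) - EF(current) = 18 - 18 = 0

0


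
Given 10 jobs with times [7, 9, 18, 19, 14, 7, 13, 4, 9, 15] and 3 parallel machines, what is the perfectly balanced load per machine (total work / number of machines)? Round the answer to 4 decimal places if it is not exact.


Total processing time = 7 + 9 + 18 + 19 + 14 + 7 + 13 + 4 + 9 + 15 = 115
Number of machines = 3
Ideal balanced load = 115 / 3 = 38.3333

38.3333


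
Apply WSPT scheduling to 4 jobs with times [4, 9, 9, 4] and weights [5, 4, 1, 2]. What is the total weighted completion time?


Compute p/w ratios and sort ascending (WSPT): [(4, 5), (4, 2), (9, 4), (9, 1)]
Compute weighted completion times:
  Job (p=4,w=5): C=4, w*C=5*4=20
  Job (p=4,w=2): C=8, w*C=2*8=16
  Job (p=9,w=4): C=17, w*C=4*17=68
  Job (p=9,w=1): C=26, w*C=1*26=26
Total weighted completion time = 130

130


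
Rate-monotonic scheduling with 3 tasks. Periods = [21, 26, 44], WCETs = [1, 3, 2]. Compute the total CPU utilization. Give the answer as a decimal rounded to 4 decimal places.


Compute individual utilizations (exact fractions):
  Task 1: C/T = 1/21 (approx. 0.0476)
  Task 2: C/T = 3/26 (approx. 0.1154)
  Task 3: C/T = 2/44 = 1/22 (approx. 0.0455)
Total utilization U = 1/21 + 3/26 + 1/22 = 626/3003
Rounded to 4 decimal places: U = 0.2085
RM (Liu & Layland) bound for 3 tasks = 0.779763; compare with U = 626/3003 (approx. 0.208458)
U <= bound, so schedulable by RM sufficient condition.

0.2085


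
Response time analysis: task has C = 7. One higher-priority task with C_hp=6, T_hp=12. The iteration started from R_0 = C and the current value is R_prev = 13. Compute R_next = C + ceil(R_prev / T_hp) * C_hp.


R_next = C + ceil(R_prev / T_hp) * C_hp
ceil(13 / 12) = ceil(1.0833) = 2
Interference = 2 * 6 = 12
R_next = 7 + 12 = 19

19


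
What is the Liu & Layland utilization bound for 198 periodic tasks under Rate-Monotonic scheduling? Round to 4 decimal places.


Compute 2^(1/198) = 1.0035068781
Subtract 1: 1.0035068781 - 1 = 0.0035068781
Multiply by n: 198 * 0.0035068781 = 0.6943618638
Round to 4 dp: 0.6944

0.6944


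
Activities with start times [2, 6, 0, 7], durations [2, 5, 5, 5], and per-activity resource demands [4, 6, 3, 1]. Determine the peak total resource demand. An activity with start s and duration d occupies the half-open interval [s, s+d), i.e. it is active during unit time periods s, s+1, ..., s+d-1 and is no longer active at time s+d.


Each activity i is active on [start_i, start_i + duration_i).
Compute total resource usage per time slot:
  t=0: active resources = [3], total = 3
  t=1: active resources = [3], total = 3
  t=2: active resources = [4, 3], total = 7
  t=3: active resources = [4, 3], total = 7
  t=4: active resources = [3], total = 3
  t=5: active resources = [], total = 0
  t=6: active resources = [6], total = 6
  t=7: active resources = [6, 1], total = 7
  t=8: active resources = [6, 1], total = 7
  t=9: active resources = [6, 1], total = 7
  t=10: active resources = [6, 1], total = 7
  t=11: active resources = [1], total = 1
Peak resource demand = 7

7


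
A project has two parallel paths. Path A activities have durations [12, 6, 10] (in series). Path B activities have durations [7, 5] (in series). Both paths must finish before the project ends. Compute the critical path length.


Path A total = 12 + 6 + 10 = 28
Path B total = 7 + 5 = 12
Critical path = longest path = max(28, 12) = 28

28


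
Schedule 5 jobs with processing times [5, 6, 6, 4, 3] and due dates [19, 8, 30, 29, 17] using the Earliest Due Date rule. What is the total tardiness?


Sort by due date (EDD order): [(6, 8), (3, 17), (5, 19), (4, 29), (6, 30)]
Compute completion times and tardiness:
  Job 1: p=6, d=8, C=6, tardiness=max(0,6-8)=0
  Job 2: p=3, d=17, C=9, tardiness=max(0,9-17)=0
  Job 3: p=5, d=19, C=14, tardiness=max(0,14-19)=0
  Job 4: p=4, d=29, C=18, tardiness=max(0,18-29)=0
  Job 5: p=6, d=30, C=24, tardiness=max(0,24-30)=0
Total tardiness = 0

0


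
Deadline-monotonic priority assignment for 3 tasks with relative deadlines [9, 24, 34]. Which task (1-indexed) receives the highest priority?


Sort tasks by relative deadline (ascending):
  Task 1: deadline = 9
  Task 2: deadline = 24
  Task 3: deadline = 34
Priority order (highest first): [1, 2, 3]
Highest priority task = 1

1


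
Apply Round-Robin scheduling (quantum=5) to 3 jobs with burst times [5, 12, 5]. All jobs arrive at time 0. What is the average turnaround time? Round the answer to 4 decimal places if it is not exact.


Time quantum = 5
Execution trace:
  J1 runs 5 units, time = 5
  J2 runs 5 units, time = 10
  J3 runs 5 units, time = 15
  J2 runs 5 units, time = 20
  J2 runs 2 units, time = 22
Finish times: [5, 22, 15]
Average turnaround = 42/3 = 14.0

14.0


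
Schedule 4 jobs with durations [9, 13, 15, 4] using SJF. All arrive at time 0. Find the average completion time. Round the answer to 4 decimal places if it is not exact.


SJF order (ascending): [4, 9, 13, 15]
Completion times:
  Job 1: burst=4, C=4
  Job 2: burst=9, C=13
  Job 3: burst=13, C=26
  Job 4: burst=15, C=41
Average completion = 84/4 = 21.0

21.0


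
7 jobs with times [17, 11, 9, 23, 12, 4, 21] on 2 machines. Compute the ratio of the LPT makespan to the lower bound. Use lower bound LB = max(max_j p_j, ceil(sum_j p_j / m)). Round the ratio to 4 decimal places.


LPT order: [23, 21, 17, 12, 11, 9, 4]
Machine loads after assignment: [50, 47]
LPT makespan = 50
Lower bound = max(max_job, ceil(total/2)) = max(23, 49) = 49
Ratio = 50 / 49 = 1.0204

1.0204


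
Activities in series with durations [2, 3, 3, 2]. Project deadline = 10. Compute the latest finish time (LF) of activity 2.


LF(activity 2) = deadline - sum of successor durations
Successors: activities 3 through 4 with durations [3, 2]
Sum of successor durations = 5
LF = 10 - 5 = 5

5


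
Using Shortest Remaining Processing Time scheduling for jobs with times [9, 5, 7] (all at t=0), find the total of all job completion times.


Since all jobs arrive at t=0, SRPT equals SPT ordering.
SPT order: [5, 7, 9]
Completion times:
  Job 1: p=5, C=5
  Job 2: p=7, C=12
  Job 3: p=9, C=21
Total completion time = 5 + 12 + 21 = 38

38


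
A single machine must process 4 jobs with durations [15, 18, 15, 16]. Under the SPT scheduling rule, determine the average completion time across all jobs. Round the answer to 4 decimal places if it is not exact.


Sort jobs by processing time (SPT order): [15, 15, 16, 18]
Compute completion times sequentially:
  Job 1: processing = 15, completes at 15
  Job 2: processing = 15, completes at 30
  Job 3: processing = 16, completes at 46
  Job 4: processing = 18, completes at 64
Sum of completion times = 155
Average completion time = 155/4 = 38.75

38.75


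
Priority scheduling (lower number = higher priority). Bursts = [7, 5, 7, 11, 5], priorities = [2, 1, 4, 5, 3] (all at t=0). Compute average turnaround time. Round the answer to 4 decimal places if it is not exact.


Sort by priority (ascending = highest first):
Order: [(1, 5), (2, 7), (3, 5), (4, 7), (5, 11)]
Completion times:
  Priority 1, burst=5, C=5
  Priority 2, burst=7, C=12
  Priority 3, burst=5, C=17
  Priority 4, burst=7, C=24
  Priority 5, burst=11, C=35
Average turnaround = 93/5 = 18.6

18.6


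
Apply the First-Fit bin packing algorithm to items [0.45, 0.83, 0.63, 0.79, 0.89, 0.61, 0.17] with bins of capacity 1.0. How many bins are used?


Place items sequentially using First-Fit:
  Item 0.45 -> new Bin 1
  Item 0.83 -> new Bin 2
  Item 0.63 -> new Bin 3
  Item 0.79 -> new Bin 4
  Item 0.89 -> new Bin 5
  Item 0.61 -> new Bin 6
  Item 0.17 -> Bin 1 (now 0.62)
Total bins used = 6

6


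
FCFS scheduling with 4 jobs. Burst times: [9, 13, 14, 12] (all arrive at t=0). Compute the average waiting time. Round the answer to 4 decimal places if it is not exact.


FCFS order (as given): [9, 13, 14, 12]
Waiting times:
  Job 1: wait = 0
  Job 2: wait = 9
  Job 3: wait = 22
  Job 4: wait = 36
Sum of waiting times = 67
Average waiting time = 67/4 = 16.75

16.75


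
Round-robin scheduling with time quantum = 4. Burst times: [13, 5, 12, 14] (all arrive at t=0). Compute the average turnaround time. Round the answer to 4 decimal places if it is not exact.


Time quantum = 4
Execution trace:
  J1 runs 4 units, time = 4
  J2 runs 4 units, time = 8
  J3 runs 4 units, time = 12
  J4 runs 4 units, time = 16
  J1 runs 4 units, time = 20
  J2 runs 1 units, time = 21
  J3 runs 4 units, time = 25
  J4 runs 4 units, time = 29
  J1 runs 4 units, time = 33
  J3 runs 4 units, time = 37
  J4 runs 4 units, time = 41
  J1 runs 1 units, time = 42
  J4 runs 2 units, time = 44
Finish times: [42, 21, 37, 44]
Average turnaround = 144/4 = 36.0

36.0


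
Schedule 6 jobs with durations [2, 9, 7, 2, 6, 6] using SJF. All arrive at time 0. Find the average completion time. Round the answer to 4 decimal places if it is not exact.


SJF order (ascending): [2, 2, 6, 6, 7, 9]
Completion times:
  Job 1: burst=2, C=2
  Job 2: burst=2, C=4
  Job 3: burst=6, C=10
  Job 4: burst=6, C=16
  Job 5: burst=7, C=23
  Job 6: burst=9, C=32
Average completion = 87/6 = 14.5

14.5


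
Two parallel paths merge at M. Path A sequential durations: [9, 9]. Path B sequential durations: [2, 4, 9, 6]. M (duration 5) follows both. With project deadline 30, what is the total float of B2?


Forward pass: ES(B2) = sum of predecessors on chain B = 2
EF = ES + duration = 2 + 4 = 6
Backward pass: LF(M) = deadline = 30; LS(M) = 30 - 5 = 25
LF(B2) = LS(M) - sum(successors on chain B) = 25 - 15 = 10
LS = LF - duration = 10 - 4 = 6
Total float = LS - ES = 6 - 2 = 4

4


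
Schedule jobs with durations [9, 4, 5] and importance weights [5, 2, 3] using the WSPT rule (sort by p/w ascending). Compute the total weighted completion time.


Compute p/w ratios and sort ascending (WSPT): [(5, 3), (9, 5), (4, 2)]
Compute weighted completion times:
  Job (p=5,w=3): C=5, w*C=3*5=15
  Job (p=9,w=5): C=14, w*C=5*14=70
  Job (p=4,w=2): C=18, w*C=2*18=36
Total weighted completion time = 121

121


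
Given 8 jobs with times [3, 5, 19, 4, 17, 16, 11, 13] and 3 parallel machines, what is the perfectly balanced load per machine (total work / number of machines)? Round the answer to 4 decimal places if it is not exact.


Total processing time = 3 + 5 + 19 + 4 + 17 + 16 + 11 + 13 = 88
Number of machines = 3
Ideal balanced load = 88 / 3 = 29.3333

29.3333


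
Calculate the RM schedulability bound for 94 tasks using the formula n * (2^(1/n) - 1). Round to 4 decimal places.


Compute 2^(1/94) = 1.0074011604
Subtract 1: 1.0074011604 - 1 = 0.0074011604
Multiply by n: 94 * 0.0074011604 = 0.6957090776
Round to 4 dp: 0.6957

0.6957


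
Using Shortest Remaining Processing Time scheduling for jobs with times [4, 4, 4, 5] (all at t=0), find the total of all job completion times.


Since all jobs arrive at t=0, SRPT equals SPT ordering.
SPT order: [4, 4, 4, 5]
Completion times:
  Job 1: p=4, C=4
  Job 2: p=4, C=8
  Job 3: p=4, C=12
  Job 4: p=5, C=17
Total completion time = 4 + 8 + 12 + 17 = 41

41


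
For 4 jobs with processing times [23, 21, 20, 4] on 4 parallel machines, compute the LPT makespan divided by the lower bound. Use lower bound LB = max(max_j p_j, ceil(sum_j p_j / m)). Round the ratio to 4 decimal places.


LPT order: [23, 21, 20, 4]
Machine loads after assignment: [23, 21, 20, 4]
LPT makespan = 23
Lower bound = max(max_job, ceil(total/4)) = max(23, 17) = 23
Ratio = 23 / 23 = 1.0

1.0


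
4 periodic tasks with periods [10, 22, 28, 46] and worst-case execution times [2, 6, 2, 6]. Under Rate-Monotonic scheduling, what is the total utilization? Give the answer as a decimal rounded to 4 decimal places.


Compute individual utilizations (exact fractions):
  Task 1: C/T = 2/10 = 1/5 (approx. 0.2)
  Task 2: C/T = 6/22 = 3/11 (approx. 0.2727)
  Task 3: C/T = 2/28 = 1/14 (approx. 0.0714)
  Task 4: C/T = 6/46 = 3/23 (approx. 0.1304)
Total utilization U = 1/5 + 3/11 + 1/14 + 3/23 = 11947/17710
Rounded to 4 decimal places: U = 0.6746
RM (Liu & Layland) bound for 4 tasks = 0.756828; compare with U = 11947/17710 (approx. 0.674591)
U <= bound, so schedulable by RM sufficient condition.

0.6746


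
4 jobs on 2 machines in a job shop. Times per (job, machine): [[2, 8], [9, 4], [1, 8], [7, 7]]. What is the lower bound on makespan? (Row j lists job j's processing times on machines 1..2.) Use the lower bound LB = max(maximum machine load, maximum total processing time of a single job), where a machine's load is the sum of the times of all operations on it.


Machine loads:
  Machine 1: 2 + 9 + 1 + 7 = 19
  Machine 2: 8 + 4 + 8 + 7 = 27
Max machine load = 27
Job totals:
  Job 1: 10
  Job 2: 13
  Job 3: 9
  Job 4: 14
Max job total = 14
Lower bound = max(27, 14) = 27

27


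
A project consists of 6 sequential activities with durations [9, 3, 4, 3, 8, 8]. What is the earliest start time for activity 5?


Activity 5 starts after activities 1 through 4 complete.
Predecessor durations: [9, 3, 4, 3]
ES = 9 + 3 + 4 + 3 = 19

19


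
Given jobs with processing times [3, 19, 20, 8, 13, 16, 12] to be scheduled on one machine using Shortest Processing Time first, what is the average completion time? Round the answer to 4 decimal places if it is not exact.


Sort jobs by processing time (SPT order): [3, 8, 12, 13, 16, 19, 20]
Compute completion times sequentially:
  Job 1: processing = 3, completes at 3
  Job 2: processing = 8, completes at 11
  Job 3: processing = 12, completes at 23
  Job 4: processing = 13, completes at 36
  Job 5: processing = 16, completes at 52
  Job 6: processing = 19, completes at 71
  Job 7: processing = 20, completes at 91
Sum of completion times = 287
Average completion time = 287/7 = 41.0

41.0


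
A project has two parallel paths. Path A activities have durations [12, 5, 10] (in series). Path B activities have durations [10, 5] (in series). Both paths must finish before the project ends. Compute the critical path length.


Path A total = 12 + 5 + 10 = 27
Path B total = 10 + 5 = 15
Critical path = longest path = max(27, 15) = 27

27


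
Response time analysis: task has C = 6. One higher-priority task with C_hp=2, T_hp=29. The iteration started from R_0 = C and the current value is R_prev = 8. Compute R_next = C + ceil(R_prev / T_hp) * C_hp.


R_next = C + ceil(R_prev / T_hp) * C_hp
ceil(8 / 29) = ceil(0.2759) = 1
Interference = 1 * 2 = 2
R_next = 6 + 2 = 8
R_next = R_prev, so the iteration has converged (response time = 8).

8


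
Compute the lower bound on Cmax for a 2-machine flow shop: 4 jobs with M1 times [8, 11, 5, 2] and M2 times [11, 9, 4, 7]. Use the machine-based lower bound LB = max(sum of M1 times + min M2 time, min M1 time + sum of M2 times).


LB1 = sum(M1 times) + min(M2 times) = 26 + 4 = 30
LB2 = min(M1 times) + sum(M2 times) = 2 + 31 = 33
Lower bound = max(LB1, LB2) = max(30, 33) = 33

33


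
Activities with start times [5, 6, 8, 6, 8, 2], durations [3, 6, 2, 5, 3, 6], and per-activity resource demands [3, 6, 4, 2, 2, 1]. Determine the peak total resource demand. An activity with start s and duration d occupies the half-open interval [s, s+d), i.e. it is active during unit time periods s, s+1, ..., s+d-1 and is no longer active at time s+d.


Each activity i is active on [start_i, start_i + duration_i).
Compute total resource usage per time slot:
  t=0: active resources = [], total = 0
  t=1: active resources = [], total = 0
  t=2: active resources = [1], total = 1
  t=3: active resources = [1], total = 1
  t=4: active resources = [1], total = 1
  t=5: active resources = [3, 1], total = 4
  t=6: active resources = [3, 6, 2, 1], total = 12
  t=7: active resources = [3, 6, 2, 1], total = 12
  t=8: active resources = [6, 4, 2, 2], total = 14
  t=9: active resources = [6, 4, 2, 2], total = 14
  t=10: active resources = [6, 2, 2], total = 10
  t=11: active resources = [6], total = 6
Peak resource demand = 14

14


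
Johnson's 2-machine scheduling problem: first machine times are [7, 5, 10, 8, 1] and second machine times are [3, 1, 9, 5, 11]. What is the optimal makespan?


Apply Johnson's rule:
  Group 1 (a <= b): [(5, 1, 11)]
  Group 2 (a > b): [(3, 10, 9), (4, 8, 5), (1, 7, 3), (2, 5, 1)]
Optimal job order: [5, 3, 4, 1, 2]
Schedule:
  Job 5: M1 done at 1, M2 done at 12
  Job 3: M1 done at 11, M2 done at 21
  Job 4: M1 done at 19, M2 done at 26
  Job 1: M1 done at 26, M2 done at 29
  Job 2: M1 done at 31, M2 done at 32
Makespan = 32

32


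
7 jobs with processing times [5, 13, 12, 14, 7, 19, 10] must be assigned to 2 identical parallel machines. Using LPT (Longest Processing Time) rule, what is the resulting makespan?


Sort jobs in decreasing order (LPT): [19, 14, 13, 12, 10, 7, 5]
Assign each job to the least loaded machine:
  Machine 1: jobs [19, 12, 7], load = 38
  Machine 2: jobs [14, 13, 10, 5], load = 42
Makespan = max load = 42

42


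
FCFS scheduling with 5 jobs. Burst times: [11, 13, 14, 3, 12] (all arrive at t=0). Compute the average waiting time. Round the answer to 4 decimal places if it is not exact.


FCFS order (as given): [11, 13, 14, 3, 12]
Waiting times:
  Job 1: wait = 0
  Job 2: wait = 11
  Job 3: wait = 24
  Job 4: wait = 38
  Job 5: wait = 41
Sum of waiting times = 114
Average waiting time = 114/5 = 22.8

22.8


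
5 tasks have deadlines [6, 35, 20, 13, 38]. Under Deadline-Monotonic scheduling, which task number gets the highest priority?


Sort tasks by relative deadline (ascending):
  Task 1: deadline = 6
  Task 4: deadline = 13
  Task 3: deadline = 20
  Task 2: deadline = 35
  Task 5: deadline = 38
Priority order (highest first): [1, 4, 3, 2, 5]
Highest priority task = 1

1


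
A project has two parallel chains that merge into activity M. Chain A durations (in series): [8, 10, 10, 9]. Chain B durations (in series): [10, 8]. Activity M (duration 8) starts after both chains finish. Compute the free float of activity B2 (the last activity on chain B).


ES(B2) = sum of predecessors on chain B = 10
EF(B2) = ES + duration = 10 + 8 = 18
Successor of B2 is M. ES(M) = max(sum(A), sum(B)) = max(37, 18) = 37
Free float = ES(successor) - EF(current) = 37 - 18 = 19

19


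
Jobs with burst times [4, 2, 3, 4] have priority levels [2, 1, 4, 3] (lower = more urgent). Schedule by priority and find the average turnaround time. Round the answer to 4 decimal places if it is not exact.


Sort by priority (ascending = highest first):
Order: [(1, 2), (2, 4), (3, 4), (4, 3)]
Completion times:
  Priority 1, burst=2, C=2
  Priority 2, burst=4, C=6
  Priority 3, burst=4, C=10
  Priority 4, burst=3, C=13
Average turnaround = 31/4 = 7.75

7.75


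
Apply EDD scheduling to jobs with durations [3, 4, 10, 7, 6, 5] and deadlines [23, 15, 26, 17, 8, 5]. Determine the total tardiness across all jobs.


Sort by due date (EDD order): [(5, 5), (6, 8), (4, 15), (7, 17), (3, 23), (10, 26)]
Compute completion times and tardiness:
  Job 1: p=5, d=5, C=5, tardiness=max(0,5-5)=0
  Job 2: p=6, d=8, C=11, tardiness=max(0,11-8)=3
  Job 3: p=4, d=15, C=15, tardiness=max(0,15-15)=0
  Job 4: p=7, d=17, C=22, tardiness=max(0,22-17)=5
  Job 5: p=3, d=23, C=25, tardiness=max(0,25-23)=2
  Job 6: p=10, d=26, C=35, tardiness=max(0,35-26)=9
Total tardiness = 19

19


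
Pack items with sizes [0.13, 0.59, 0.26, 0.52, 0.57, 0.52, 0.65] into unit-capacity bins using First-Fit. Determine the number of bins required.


Place items sequentially using First-Fit:
  Item 0.13 -> new Bin 1
  Item 0.59 -> Bin 1 (now 0.72)
  Item 0.26 -> Bin 1 (now 0.98)
  Item 0.52 -> new Bin 2
  Item 0.57 -> new Bin 3
  Item 0.52 -> new Bin 4
  Item 0.65 -> new Bin 5
Total bins used = 5

5


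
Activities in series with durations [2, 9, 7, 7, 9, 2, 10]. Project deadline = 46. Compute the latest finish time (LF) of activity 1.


LF(activity 1) = deadline - sum of successor durations
Successors: activities 2 through 7 with durations [9, 7, 7, 9, 2, 10]
Sum of successor durations = 44
LF = 46 - 44 = 2

2


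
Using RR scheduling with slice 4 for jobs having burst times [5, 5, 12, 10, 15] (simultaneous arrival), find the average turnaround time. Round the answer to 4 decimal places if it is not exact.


Time quantum = 4
Execution trace:
  J1 runs 4 units, time = 4
  J2 runs 4 units, time = 8
  J3 runs 4 units, time = 12
  J4 runs 4 units, time = 16
  J5 runs 4 units, time = 20
  J1 runs 1 units, time = 21
  J2 runs 1 units, time = 22
  J3 runs 4 units, time = 26
  J4 runs 4 units, time = 30
  J5 runs 4 units, time = 34
  J3 runs 4 units, time = 38
  J4 runs 2 units, time = 40
  J5 runs 4 units, time = 44
  J5 runs 3 units, time = 47
Finish times: [21, 22, 38, 40, 47]
Average turnaround = 168/5 = 33.6

33.6


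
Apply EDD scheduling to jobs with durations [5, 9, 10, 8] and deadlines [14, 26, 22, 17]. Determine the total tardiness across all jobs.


Sort by due date (EDD order): [(5, 14), (8, 17), (10, 22), (9, 26)]
Compute completion times and tardiness:
  Job 1: p=5, d=14, C=5, tardiness=max(0,5-14)=0
  Job 2: p=8, d=17, C=13, tardiness=max(0,13-17)=0
  Job 3: p=10, d=22, C=23, tardiness=max(0,23-22)=1
  Job 4: p=9, d=26, C=32, tardiness=max(0,32-26)=6
Total tardiness = 7

7


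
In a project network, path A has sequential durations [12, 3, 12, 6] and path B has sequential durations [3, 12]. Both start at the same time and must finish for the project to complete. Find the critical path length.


Path A total = 12 + 3 + 12 + 6 = 33
Path B total = 3 + 12 = 15
Critical path = longest path = max(33, 15) = 33

33


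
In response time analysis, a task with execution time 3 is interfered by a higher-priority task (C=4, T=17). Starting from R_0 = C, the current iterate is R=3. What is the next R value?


R_next = C + ceil(R_prev / T_hp) * C_hp
ceil(3 / 17) = ceil(0.1765) = 1
Interference = 1 * 4 = 4
R_next = 3 + 4 = 7

7


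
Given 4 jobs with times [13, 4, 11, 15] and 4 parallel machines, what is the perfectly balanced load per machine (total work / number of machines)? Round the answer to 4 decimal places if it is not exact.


Total processing time = 13 + 4 + 11 + 15 = 43
Number of machines = 4
Ideal balanced load = 43 / 4 = 10.75

10.75


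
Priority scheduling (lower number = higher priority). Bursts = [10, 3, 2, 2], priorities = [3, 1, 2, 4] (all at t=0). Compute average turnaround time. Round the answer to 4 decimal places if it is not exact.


Sort by priority (ascending = highest first):
Order: [(1, 3), (2, 2), (3, 10), (4, 2)]
Completion times:
  Priority 1, burst=3, C=3
  Priority 2, burst=2, C=5
  Priority 3, burst=10, C=15
  Priority 4, burst=2, C=17
Average turnaround = 40/4 = 10.0

10.0


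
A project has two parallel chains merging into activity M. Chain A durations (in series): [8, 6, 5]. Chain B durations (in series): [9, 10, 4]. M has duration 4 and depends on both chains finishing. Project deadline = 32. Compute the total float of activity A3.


Forward pass: ES(A3) = sum of predecessors on chain A = 14
EF = ES + duration = 14 + 5 = 19
Backward pass: LF(M) = deadline = 32; LS(M) = 32 - 4 = 28
LF(A3) = LS(M) - sum(successors on chain A) = 28 - 0 = 28
LS = LF - duration = 28 - 5 = 23
Total float = LS - ES = 23 - 14 = 9

9


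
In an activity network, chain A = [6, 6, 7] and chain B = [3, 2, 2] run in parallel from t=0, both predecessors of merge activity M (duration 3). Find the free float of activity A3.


ES(A3) = sum of predecessors on chain A = 12
EF(A3) = ES + duration = 12 + 7 = 19
Successor of A3 is M. ES(M) = max(sum(A), sum(B)) = max(19, 7) = 19
Free float = ES(successor) - EF(current) = 19 - 19 = 0

0


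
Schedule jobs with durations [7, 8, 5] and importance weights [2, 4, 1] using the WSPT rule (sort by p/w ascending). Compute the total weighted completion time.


Compute p/w ratios and sort ascending (WSPT): [(8, 4), (7, 2), (5, 1)]
Compute weighted completion times:
  Job (p=8,w=4): C=8, w*C=4*8=32
  Job (p=7,w=2): C=15, w*C=2*15=30
  Job (p=5,w=1): C=20, w*C=1*20=20
Total weighted completion time = 82

82


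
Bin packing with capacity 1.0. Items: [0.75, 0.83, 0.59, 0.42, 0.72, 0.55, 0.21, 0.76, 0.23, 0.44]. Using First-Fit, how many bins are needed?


Place items sequentially using First-Fit:
  Item 0.75 -> new Bin 1
  Item 0.83 -> new Bin 2
  Item 0.59 -> new Bin 3
  Item 0.42 -> new Bin 4
  Item 0.72 -> new Bin 5
  Item 0.55 -> Bin 4 (now 0.97)
  Item 0.21 -> Bin 1 (now 0.96)
  Item 0.76 -> new Bin 6
  Item 0.23 -> Bin 3 (now 0.82)
  Item 0.44 -> new Bin 7
Total bins used = 7

7


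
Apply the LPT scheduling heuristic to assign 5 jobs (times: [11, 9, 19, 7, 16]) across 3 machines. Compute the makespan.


Sort jobs in decreasing order (LPT): [19, 16, 11, 9, 7]
Assign each job to the least loaded machine:
  Machine 1: jobs [19], load = 19
  Machine 2: jobs [16, 7], load = 23
  Machine 3: jobs [11, 9], load = 20
Makespan = max load = 23

23


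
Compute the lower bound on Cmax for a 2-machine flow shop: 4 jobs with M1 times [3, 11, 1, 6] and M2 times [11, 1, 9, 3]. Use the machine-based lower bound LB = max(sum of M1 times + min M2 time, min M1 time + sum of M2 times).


LB1 = sum(M1 times) + min(M2 times) = 21 + 1 = 22
LB2 = min(M1 times) + sum(M2 times) = 1 + 24 = 25
Lower bound = max(LB1, LB2) = max(22, 25) = 25

25


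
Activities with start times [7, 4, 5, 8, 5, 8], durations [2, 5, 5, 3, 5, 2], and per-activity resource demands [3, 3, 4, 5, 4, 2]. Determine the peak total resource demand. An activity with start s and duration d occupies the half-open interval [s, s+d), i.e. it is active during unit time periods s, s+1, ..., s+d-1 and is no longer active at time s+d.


Each activity i is active on [start_i, start_i + duration_i).
Compute total resource usage per time slot:
  t=0: active resources = [], total = 0
  t=1: active resources = [], total = 0
  t=2: active resources = [], total = 0
  t=3: active resources = [], total = 0
  t=4: active resources = [3], total = 3
  t=5: active resources = [3, 4, 4], total = 11
  t=6: active resources = [3, 4, 4], total = 11
  t=7: active resources = [3, 3, 4, 4], total = 14
  t=8: active resources = [3, 3, 4, 5, 4, 2], total = 21
  t=9: active resources = [4, 5, 4, 2], total = 15
  t=10: active resources = [5], total = 5
Peak resource demand = 21

21


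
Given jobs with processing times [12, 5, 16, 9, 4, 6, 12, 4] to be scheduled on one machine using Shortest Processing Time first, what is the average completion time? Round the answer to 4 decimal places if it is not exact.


Sort jobs by processing time (SPT order): [4, 4, 5, 6, 9, 12, 12, 16]
Compute completion times sequentially:
  Job 1: processing = 4, completes at 4
  Job 2: processing = 4, completes at 8
  Job 3: processing = 5, completes at 13
  Job 4: processing = 6, completes at 19
  Job 5: processing = 9, completes at 28
  Job 6: processing = 12, completes at 40
  Job 7: processing = 12, completes at 52
  Job 8: processing = 16, completes at 68
Sum of completion times = 232
Average completion time = 232/8 = 29.0

29.0


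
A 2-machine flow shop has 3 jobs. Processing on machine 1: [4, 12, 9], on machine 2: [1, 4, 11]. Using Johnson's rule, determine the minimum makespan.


Apply Johnson's rule:
  Group 1 (a <= b): [(3, 9, 11)]
  Group 2 (a > b): [(2, 12, 4), (1, 4, 1)]
Optimal job order: [3, 2, 1]
Schedule:
  Job 3: M1 done at 9, M2 done at 20
  Job 2: M1 done at 21, M2 done at 25
  Job 1: M1 done at 25, M2 done at 26
Makespan = 26

26


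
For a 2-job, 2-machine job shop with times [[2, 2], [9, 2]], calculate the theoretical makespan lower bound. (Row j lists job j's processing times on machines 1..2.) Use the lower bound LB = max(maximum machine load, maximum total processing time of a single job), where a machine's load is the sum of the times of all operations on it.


Machine loads:
  Machine 1: 2 + 9 = 11
  Machine 2: 2 + 2 = 4
Max machine load = 11
Job totals:
  Job 1: 4
  Job 2: 11
Max job total = 11
Lower bound = max(11, 11) = 11

11
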